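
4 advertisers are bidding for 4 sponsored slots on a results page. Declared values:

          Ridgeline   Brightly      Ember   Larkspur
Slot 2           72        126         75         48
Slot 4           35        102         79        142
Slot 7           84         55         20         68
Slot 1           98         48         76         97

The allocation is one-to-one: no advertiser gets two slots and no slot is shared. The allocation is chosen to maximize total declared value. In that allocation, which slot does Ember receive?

Ember receives Slot 1.

Optimal: Ridgeline→Slot 7 ($84), Brightly→Slot 2 ($126), Ember→Slot 1 ($76), Larkspur→Slot 4 ($142) — total 84+126+76+142 = $428.
Row-greedy (each advertiser in turn takes its best remaining slot) gives $371, worse by 57.
Every other assignment is strictly worse.
Ember's own top slot is Slot 4 ($79), but forcing Ember→Slot 4 and reassigning the rest optimally gives only $386 — worse by 42.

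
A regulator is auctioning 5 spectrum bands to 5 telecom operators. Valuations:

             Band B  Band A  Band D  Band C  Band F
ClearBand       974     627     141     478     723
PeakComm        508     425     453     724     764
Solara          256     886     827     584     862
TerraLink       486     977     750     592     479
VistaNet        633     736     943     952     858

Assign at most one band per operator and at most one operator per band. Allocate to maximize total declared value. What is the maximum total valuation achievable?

Optimal: ClearBand→Band B ($974M), PeakComm→Band F ($764M), Solara→Band D ($827M), TerraLink→Band A ($977M), VistaNet→Band C ($952M) — total 974+764+827+977+952 = $4494M.
Next-best assignment: ClearBand→Band B, PeakComm→Band C, Solara→Band F, TerraLink→Band A, VistaNet→Band D = $4480M.

Maximum total: $4494M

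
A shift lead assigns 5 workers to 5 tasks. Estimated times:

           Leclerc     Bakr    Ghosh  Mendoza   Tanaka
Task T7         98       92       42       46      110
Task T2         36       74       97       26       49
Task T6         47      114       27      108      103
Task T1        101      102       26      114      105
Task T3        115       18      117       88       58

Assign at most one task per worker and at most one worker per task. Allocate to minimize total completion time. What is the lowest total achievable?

Min total: 186 min

Optimal: Leclerc→Task T6 (47 min), Bakr→Task T3 (18 min), Ghosh→Task T1 (26 min), Mendoza→Task T7 (46 min), Tanaka→Task T2 (49 min) — total 47+18+26+46+49 = 186 min.
Next-best assignment: Leclerc→Task T6, Bakr→Task T3, Ghosh→Task T1, Mendoza→Task T2, Tanaka→Task T7 = 227 min.
Every other assignment is strictly worse.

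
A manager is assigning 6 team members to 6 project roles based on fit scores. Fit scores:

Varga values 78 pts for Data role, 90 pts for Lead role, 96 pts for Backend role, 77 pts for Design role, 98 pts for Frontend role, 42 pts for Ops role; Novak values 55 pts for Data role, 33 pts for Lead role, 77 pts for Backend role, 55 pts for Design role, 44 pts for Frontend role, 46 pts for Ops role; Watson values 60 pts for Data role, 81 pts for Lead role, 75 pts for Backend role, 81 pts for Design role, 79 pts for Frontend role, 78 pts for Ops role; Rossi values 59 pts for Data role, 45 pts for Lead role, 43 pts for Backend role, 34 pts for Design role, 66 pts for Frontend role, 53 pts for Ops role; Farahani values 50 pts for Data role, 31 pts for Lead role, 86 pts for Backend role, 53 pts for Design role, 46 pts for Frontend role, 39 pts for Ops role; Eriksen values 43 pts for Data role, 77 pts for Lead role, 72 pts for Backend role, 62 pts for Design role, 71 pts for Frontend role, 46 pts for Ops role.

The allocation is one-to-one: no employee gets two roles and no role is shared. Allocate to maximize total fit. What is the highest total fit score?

Max total: 453 pts

Optimal: Varga→Frontend role (98 pts), Novak→Design role (55 pts), Watson→Ops role (78 pts), Rossi→Data role (59 pts), Farahani→Backend role (86 pts), Eriksen→Lead role (77 pts) — total 98+55+78+59+86+77 = 453 pts.
Next-best assignment: Varga→Frontend role, Novak→Data role, Watson→Design role, Rossi→Ops role, Farahani→Backend role, Eriksen→Lead role = 450 pts.
Swapping Farahani↔Varga (Farahani→Frontend role 46 pts, Varga→Backend role 96 pts) loses 42.
Checked against all permutations: 453 pts is optimal.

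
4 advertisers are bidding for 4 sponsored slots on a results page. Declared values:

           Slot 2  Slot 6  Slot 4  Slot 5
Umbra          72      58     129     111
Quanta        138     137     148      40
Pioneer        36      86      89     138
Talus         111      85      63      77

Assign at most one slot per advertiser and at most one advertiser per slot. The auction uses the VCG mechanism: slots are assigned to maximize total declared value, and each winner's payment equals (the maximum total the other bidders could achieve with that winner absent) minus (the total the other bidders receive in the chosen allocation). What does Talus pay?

Talus pays $1.

Efficient allocation: Umbra→Slot 4 ($129), Quanta→Slot 6 ($137), Pioneer→Slot 5 ($138), Talus→Slot 2 ($111); total welfare W = $515.
Talus receives Slot 2 at value $111, so the others get W − 111 = $404.
Without Talus: best allocation of the remaining 3 bidders over all 4 slots is Umbra→Slot 4 ($129), Quanta→Slot 2 ($138), Pioneer→Slot 5 ($138), total $405.
VCG payment = (others' best without Talus) − (others' welfare with Talus) = 405 − 404 = $1.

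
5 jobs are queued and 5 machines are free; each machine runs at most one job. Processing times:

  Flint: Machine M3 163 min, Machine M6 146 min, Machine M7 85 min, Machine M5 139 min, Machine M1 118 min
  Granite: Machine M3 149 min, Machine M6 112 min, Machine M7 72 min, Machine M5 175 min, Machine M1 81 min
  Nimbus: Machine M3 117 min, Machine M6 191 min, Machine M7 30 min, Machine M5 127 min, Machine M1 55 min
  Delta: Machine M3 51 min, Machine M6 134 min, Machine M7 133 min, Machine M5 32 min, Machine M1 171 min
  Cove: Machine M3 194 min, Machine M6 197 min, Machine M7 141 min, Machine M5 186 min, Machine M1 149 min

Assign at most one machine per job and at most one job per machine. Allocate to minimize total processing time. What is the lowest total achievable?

Minimum total: 478 min

This is a one-to-one assignment (minimum-cost bipartite matching).
Optimal: Flint→Machine M7 (85 min), Granite→Machine M6 (112 min), Nimbus→Machine M1 (55 min), Delta→Machine M5 (32 min), Cove→Machine M3 (194 min) — total 85+112+55+32+194 = 478 min.
Row-greedy (each job in turn takes its cheapest remaining machine) gives 512 min, worse by 34.
Next-best assignment: Flint→Machine M5, Granite→Machine M6, Nimbus→Machine M7, Delta→Machine M3, Cove→Machine M1 = 481 min.
Swapping Nimbus↔Delta (Nimbus→Machine M5 127 min, Delta→Machine M1 171 min) adds 211.
Checked against all permutations: 478 min is optimal.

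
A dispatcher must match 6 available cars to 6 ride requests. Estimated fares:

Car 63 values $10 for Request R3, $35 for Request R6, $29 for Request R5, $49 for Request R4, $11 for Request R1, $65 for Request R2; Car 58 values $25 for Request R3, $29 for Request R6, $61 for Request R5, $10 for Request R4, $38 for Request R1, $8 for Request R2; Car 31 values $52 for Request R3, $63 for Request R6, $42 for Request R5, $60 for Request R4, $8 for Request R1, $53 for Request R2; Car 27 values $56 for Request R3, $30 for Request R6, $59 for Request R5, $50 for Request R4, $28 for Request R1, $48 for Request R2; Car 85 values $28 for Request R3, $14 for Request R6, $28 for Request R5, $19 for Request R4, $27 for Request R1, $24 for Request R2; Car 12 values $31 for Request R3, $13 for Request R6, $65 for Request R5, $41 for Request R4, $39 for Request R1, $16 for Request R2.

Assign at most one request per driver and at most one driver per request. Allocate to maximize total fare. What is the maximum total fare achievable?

Optimal: Car 63→Request R2 ($65), Car 58→Request R5 ($61), Car 31→Request R6 ($63), Car 27→Request R3 ($56), Car 85→Request R1 ($27), Car 12→Request R4 ($41) — total 65+61+63+56+27+41 = $313.
Max-entry greedy (repeatedly take the single best remaining cell) gives $306, worse by 7.
Next-best assignment: Car 63→Request R2, Car 58→Request R1, Car 31→Request R6, Car 27→Request R4, Car 85→Request R3, Car 12→Request R5 = $309.
Every other assignment is strictly worse.

Maximum total: $313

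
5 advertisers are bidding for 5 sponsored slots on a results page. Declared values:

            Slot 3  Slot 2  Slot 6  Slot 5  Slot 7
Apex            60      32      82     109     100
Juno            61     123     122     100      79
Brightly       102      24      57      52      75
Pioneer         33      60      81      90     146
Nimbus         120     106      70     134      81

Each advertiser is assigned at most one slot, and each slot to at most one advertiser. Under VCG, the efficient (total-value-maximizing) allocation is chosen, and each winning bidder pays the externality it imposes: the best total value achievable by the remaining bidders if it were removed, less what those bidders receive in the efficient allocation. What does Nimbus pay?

Nimbus pays $27.

Efficient allocation: Apex→Slot 6 ($82), Juno→Slot 2 ($123), Brightly→Slot 3 ($102), Pioneer→Slot 7 ($146), Nimbus→Slot 5 ($134); total welfare W = $587.
Nimbus receives Slot 5 at value $134, so the others get W − 134 = $453.
Without Nimbus: best allocation of the remaining 4 bidders over all 5 slots is Apex→Slot 5 ($109), Juno→Slot 2 ($123), Brightly→Slot 3 ($102), Pioneer→Slot 7 ($146), total $480.
VCG payment = (others' best without Nimbus) − (others' welfare with Nimbus) = 480 − 453 = $27.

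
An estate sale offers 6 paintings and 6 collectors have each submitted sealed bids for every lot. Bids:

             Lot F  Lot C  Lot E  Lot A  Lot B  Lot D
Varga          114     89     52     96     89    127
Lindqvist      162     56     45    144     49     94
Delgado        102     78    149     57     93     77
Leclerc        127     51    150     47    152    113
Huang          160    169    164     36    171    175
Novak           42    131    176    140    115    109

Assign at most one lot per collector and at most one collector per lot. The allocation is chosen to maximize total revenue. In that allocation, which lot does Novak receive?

Novak receives Lot A.

Optimal: Varga→Lot D ($127), Lindqvist→Lot F ($162), Delgado→Lot E ($149), Leclerc→Lot B ($152), Huang→Lot C ($169), Novak→Lot A ($140) — total 127+162+149+152+169+140 = $899.
Max-entry greedy (repeatedly take the single best remaining cell) gives $839, worse by 60.
Every other assignment is strictly worse.
Novak's own top lot is Lot E ($176), but forcing Novak→Lot E and reassigning the rest optimally gives only $870 — worse by 29.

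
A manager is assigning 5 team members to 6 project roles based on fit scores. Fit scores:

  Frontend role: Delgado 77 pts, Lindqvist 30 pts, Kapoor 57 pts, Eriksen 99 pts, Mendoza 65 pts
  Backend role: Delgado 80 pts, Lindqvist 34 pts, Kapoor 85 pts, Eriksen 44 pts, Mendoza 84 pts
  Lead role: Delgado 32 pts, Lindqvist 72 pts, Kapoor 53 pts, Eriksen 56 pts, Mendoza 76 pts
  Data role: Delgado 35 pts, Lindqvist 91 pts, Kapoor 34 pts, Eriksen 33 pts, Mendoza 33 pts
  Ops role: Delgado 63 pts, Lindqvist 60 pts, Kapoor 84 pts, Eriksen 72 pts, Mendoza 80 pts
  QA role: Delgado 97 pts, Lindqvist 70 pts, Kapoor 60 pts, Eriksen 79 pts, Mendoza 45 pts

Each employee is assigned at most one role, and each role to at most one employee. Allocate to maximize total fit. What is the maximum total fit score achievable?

Optimal: Delgado→QA role (97 pts), Lindqvist→Data role (91 pts), Kapoor→Ops role (84 pts), Eriksen→Frontend role (99 pts), Mendoza→Backend role (84 pts) — total 97+91+84+99+84 = 455 pts.
Column-greedy (each role in turn goes to its best remaining employee) gives 414 pts, worse by 41.
Swapping Delgado↔Kapoor (Delgado→Ops role 63 pts, Kapoor→QA role 60 pts) loses 58.

Maximum total: 455 pts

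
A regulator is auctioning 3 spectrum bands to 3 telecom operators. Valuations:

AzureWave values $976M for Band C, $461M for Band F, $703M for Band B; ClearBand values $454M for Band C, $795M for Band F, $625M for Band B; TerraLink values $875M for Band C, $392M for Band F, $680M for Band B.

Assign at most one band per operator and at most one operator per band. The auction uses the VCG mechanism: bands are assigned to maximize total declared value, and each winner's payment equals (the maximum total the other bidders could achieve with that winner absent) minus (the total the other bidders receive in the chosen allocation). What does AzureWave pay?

Efficient allocation: AzureWave→Band C ($976M), ClearBand→Band F ($795M), TerraLink→Band B ($680M); total welfare W = $2451M.
AzureWave receives Band C at value $976M, so the others get W − 976 = $1475M.
Without AzureWave: best allocation of the remaining 2 bidders over all 3 bands is ClearBand→Band F ($795M), TerraLink→Band C ($875M), total $1670M.
VCG payment = (others' best without AzureWave) − (others' welfare with AzureWave) = 1670 − 1475 = $195M.

AzureWave pays $195M.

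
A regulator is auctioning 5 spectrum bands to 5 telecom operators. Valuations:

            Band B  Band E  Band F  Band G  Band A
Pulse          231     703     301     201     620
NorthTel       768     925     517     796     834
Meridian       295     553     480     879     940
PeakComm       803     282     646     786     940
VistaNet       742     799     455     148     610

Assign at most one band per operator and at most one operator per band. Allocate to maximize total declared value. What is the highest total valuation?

Optimal: Pulse→Band E ($703M), NorthTel→Band G ($796M), Meridian→Band A ($940M), PeakComm→Band F ($646M), VistaNet→Band B ($742M) — total 703+796+940+646+742 = $3827M.
Swapping VistaNet↔PeakComm (VistaNet→Band F $455M, PeakComm→Band B $803M) loses 130.
No other one-to-one assignment exceeds $3827M.

Max total: $3827M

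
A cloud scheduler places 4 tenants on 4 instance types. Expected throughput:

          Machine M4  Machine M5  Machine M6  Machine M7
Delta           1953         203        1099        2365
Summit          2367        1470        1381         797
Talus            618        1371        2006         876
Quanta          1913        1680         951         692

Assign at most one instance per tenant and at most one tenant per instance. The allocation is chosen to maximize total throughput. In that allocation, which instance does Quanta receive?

Quanta receives Machine M5.

This is the linear assignment problem.
Optimal: Delta→Machine M7 (2365 ops/s), Summit→Machine M4 (2367 ops/s), Talus→Machine M6 (2006 ops/s), Quanta→Machine M5 (1680 ops/s) — total 2365+2367+2006+1680 = 8418 ops/s.
Swapping Quanta↔Talus (Quanta→Machine M6 951 ops/s, Talus→Machine M5 1371 ops/s) loses 1364.
Quanta's own top instance is Machine M4 (1913 ops/s), but forcing Quanta→Machine M4 and reassigning the rest optimally gives only 7754 ops/s — worse by 664.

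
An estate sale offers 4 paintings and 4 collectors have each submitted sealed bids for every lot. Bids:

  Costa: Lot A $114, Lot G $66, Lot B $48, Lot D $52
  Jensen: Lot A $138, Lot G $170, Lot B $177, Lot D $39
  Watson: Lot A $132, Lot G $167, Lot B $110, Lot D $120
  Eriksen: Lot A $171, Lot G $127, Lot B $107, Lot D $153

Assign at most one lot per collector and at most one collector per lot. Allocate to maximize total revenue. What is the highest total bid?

Max total: $611

This is the linear assignment problem.
Optimal: Costa→Lot A ($114), Jensen→Lot B ($177), Watson→Lot G ($167), Eriksen→Lot D ($153) — total 114+177+167+153 = $611.
Column-greedy (each lot in turn goes to its best remaining collector) gives $503, worse by 108.
Next-best assignment: Costa→Lot D, Jensen→Lot B, Watson→Lot G, Eriksen→Lot A = $567.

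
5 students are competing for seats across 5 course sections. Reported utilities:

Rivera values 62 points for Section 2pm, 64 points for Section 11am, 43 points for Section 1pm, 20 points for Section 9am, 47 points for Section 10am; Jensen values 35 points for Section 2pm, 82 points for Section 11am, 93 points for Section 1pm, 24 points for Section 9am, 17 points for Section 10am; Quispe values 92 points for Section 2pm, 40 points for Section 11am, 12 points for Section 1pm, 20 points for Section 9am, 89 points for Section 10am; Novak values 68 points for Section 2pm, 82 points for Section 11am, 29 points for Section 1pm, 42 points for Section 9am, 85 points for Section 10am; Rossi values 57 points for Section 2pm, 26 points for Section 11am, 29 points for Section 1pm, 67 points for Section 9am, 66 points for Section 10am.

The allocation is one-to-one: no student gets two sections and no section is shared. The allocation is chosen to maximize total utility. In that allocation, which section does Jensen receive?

Jensen receives Section 1pm.

Optimal: Rivera→Section 11am (64 points), Jensen→Section 1pm (93 points), Quispe→Section 2pm (92 points), Novak→Section 10am (85 points), Rossi→Section 9am (67 points) — total 64+93+92+85+67 = 401 points.
Column-greedy (each section in turn goes to its best remaining student) gives 369 points, worse by 32.
Next-best assignment: Rivera→Section 2pm, Jensen→Section 1pm, Quispe→Section 10am, Novak→Section 11am, Rossi→Section 9am = 393 points.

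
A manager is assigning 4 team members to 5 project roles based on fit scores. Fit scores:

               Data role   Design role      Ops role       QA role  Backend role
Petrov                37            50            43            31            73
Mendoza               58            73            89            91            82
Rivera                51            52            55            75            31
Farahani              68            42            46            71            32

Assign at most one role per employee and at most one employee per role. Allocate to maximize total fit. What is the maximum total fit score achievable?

Max total: 305 pts

Optimal: Petrov→Backend role (73 pts), Mendoza→Ops role (89 pts), Rivera→QA role (75 pts), Farahani→Data role (68 pts) — total 73+89+75+68 = 305 pts.
Row-greedy (each employee in turn takes its best remaining role) gives 287 pts, worse by 18.
Next-best assignment: Petrov→Backend role, Mendoza→Design role, Rivera→QA role, Farahani→Data role = 289 pts.
Swapping Mendoza↔Rivera (Mendoza→QA role 91 pts, Rivera→Ops role 55 pts) loses 18.
No other one-to-one assignment exceeds 305 pts.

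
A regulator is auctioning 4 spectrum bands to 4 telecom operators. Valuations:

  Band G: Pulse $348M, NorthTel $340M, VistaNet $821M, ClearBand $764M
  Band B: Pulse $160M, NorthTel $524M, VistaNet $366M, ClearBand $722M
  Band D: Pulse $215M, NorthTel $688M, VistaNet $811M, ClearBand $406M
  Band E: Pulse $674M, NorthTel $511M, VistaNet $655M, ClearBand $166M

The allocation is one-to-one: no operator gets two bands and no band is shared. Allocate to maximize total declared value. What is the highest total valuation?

Optimal: Pulse→Band E ($674M), NorthTel→Band D ($688M), VistaNet→Band G ($821M), ClearBand→Band B ($722M) — total 674+688+821+722 = $2905M.
Checked against all permutations: $2905M is optimal.

Maximum total: $2905M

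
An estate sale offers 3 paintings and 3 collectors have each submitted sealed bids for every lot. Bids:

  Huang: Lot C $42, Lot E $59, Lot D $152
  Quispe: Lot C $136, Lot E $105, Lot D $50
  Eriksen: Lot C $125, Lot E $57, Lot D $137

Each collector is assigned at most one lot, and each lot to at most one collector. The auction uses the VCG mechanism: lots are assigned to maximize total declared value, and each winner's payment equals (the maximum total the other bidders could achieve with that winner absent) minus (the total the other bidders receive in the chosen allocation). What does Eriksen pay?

Efficient allocation: Huang→Lot D ($152), Quispe→Lot E ($105), Eriksen→Lot C ($125); total welfare W = $382.
Eriksen receives Lot C at value $125, so the others get W − 125 = $257.
Without Eriksen: best allocation of the remaining 2 bidders over all 3 lots is Huang→Lot D ($152), Quispe→Lot C ($136), total $288.
VCG payment = (others' best without Eriksen) − (others' welfare with Eriksen) = 288 − 257 = $31.

Eriksen pays $31.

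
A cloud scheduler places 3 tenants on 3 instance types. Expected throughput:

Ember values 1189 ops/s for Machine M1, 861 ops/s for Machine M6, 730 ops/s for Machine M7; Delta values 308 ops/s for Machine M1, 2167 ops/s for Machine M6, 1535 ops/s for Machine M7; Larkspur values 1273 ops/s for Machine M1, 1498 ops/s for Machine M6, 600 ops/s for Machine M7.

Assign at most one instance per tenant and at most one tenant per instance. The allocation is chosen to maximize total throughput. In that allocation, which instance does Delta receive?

Delta receives Machine M7.

Optimal: Ember→Machine M1 (1189 ops/s), Delta→Machine M7 (1535 ops/s), Larkspur→Machine M6 (1498 ops/s) — total 1189+1535+1498 = 4222 ops/s.
Max-entry greedy (repeatedly take the single best remaining cell) gives 4170 ops/s, worse by 52.
Next-best assignment: Ember→Machine M7, Delta→Machine M6, Larkspur→Machine M1 = 4170 ops/s.
Every other assignment is strictly worse.
Delta's own top instance is Machine M6 (2167 ops/s), but forcing Delta→Machine M6 and reassigning the rest optimally gives only 4170 ops/s — worse by 52.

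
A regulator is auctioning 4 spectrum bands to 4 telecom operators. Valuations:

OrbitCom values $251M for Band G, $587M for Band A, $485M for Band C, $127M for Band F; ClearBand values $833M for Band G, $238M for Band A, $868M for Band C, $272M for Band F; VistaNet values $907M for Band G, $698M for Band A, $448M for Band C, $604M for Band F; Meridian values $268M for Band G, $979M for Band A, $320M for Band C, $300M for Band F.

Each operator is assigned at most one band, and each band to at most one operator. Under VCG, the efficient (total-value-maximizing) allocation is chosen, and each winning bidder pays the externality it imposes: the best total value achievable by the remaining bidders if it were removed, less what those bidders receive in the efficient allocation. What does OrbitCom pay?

OrbitCom pays $338M.

Efficient allocation: OrbitCom→Band C ($485M), ClearBand→Band G ($833M), VistaNet→Band F ($604M), Meridian→Band A ($979M); total welfare W = $2901M.
OrbitCom receives Band C at value $485M, so the others get W − 485 = $2416M.
Without OrbitCom: best allocation of the remaining 3 bidders over all 4 bands is ClearBand→Band C ($868M), VistaNet→Band G ($907M), Meridian→Band A ($979M), total $2754M.
VCG payment = (others' best without OrbitCom) − (others' welfare with OrbitCom) = 2754 − 2416 = $338M.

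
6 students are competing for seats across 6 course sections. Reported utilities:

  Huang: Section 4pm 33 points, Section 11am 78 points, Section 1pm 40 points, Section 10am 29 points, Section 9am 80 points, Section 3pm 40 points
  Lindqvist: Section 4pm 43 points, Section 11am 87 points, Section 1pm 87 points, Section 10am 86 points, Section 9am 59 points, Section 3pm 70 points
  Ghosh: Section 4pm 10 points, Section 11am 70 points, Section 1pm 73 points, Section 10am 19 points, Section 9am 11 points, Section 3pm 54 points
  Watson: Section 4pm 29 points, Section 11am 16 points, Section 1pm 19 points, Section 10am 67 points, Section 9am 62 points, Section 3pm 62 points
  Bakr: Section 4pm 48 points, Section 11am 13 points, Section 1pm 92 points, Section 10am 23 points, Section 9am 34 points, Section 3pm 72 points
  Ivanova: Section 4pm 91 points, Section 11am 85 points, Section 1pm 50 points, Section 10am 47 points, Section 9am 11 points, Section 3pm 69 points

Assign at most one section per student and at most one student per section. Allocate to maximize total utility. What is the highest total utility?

Max total: 481 points

This is a one-to-one assignment (maximum-weight bipartite matching).
Optimal: Huang→Section 9am (80 points), Lindqvist→Section 10am (86 points), Ghosh→Section 11am (70 points), Watson→Section 3pm (62 points), Bakr→Section 1pm (92 points), Ivanova→Section 4pm (91 points) — total 80+86+70+62+92+91 = 481 points.
Max-entry greedy (repeatedly take the single best remaining cell) gives 471 points, worse by 10.
Next-best assignment: Huang→Section 9am, Lindqvist→Section 11am, Ghosh→Section 3pm, Watson→Section 10am, Bakr→Section 1pm, Ivanova→Section 4pm = 471 points.
Swapping Bakr↔Ivanova (Bakr→Section 4pm 48 points, Ivanova→Section 1pm 50 points) loses 85.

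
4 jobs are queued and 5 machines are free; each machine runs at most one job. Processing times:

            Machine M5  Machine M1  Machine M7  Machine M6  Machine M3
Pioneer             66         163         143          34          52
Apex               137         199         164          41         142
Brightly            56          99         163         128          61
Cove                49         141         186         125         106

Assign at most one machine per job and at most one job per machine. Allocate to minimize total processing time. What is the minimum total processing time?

Optimal: Pioneer→Machine M3 (52 min), Apex→Machine M6 (41 min), Brightly→Machine M1 (99 min), Cove→Machine M5 (49 min) — total 52+41+99+49 = 241 min.
Row-greedy (each job in turn takes its cheapest remaining machine) gives 373 min, worse by 132.
Next-best assignment: Pioneer→Machine M3, Apex→Machine M6, Brightly→Machine M5, Cove→Machine M1 = 290 min.
Every other assignment is strictly worse.

Min total: 241 min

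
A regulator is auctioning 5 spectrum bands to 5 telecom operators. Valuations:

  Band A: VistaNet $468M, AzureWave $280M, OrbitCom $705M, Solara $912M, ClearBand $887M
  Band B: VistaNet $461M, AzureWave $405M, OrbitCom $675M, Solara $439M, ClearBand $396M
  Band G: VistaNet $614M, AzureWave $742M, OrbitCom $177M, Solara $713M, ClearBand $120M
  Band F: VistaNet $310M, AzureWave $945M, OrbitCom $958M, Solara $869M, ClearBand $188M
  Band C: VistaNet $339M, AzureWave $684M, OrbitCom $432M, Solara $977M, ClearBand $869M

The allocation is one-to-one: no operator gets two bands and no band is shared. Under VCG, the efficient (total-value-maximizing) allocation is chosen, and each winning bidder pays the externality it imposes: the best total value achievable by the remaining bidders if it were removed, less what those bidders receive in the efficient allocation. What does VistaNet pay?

Efficient allocation: VistaNet→Band G ($614M), AzureWave→Band F ($945M), OrbitCom→Band B ($675M), Solara→Band C ($977M), ClearBand→Band A ($887M); total welfare W = $4098M.
VistaNet receives Band G at value $614M, so the others get W − 614 = $3484M.
Without VistaNet: best allocation of the remaining 4 bidders over all 5 bands is AzureWave→Band G ($742M), OrbitCom→Band F ($958M), Solara→Band C ($977M), ClearBand→Band A ($887M), total $3564M.
VCG payment = (others' best without VistaNet) − (others' welfare with VistaNet) = 3564 − 3484 = $80M.

VistaNet pays $80M.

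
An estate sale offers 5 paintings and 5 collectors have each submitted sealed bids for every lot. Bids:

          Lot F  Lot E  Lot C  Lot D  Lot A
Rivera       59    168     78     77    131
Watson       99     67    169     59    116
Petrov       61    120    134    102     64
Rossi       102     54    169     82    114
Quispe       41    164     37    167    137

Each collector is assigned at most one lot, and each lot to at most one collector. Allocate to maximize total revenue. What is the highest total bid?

Optimal: Rivera→Lot A ($131), Watson→Lot C ($169), Petrov→Lot E ($120), Rossi→Lot F ($102), Quispe→Lot D ($167) — total 131+169+120+102+167 = $689.
Max-entry greedy (repeatedly take the single best remaining cell) gives $679, worse by 10.
Next-best assignment: Rivera→Lot E, Watson→Lot A, Petrov→Lot C, Rossi→Lot F, Quispe→Lot D = $687.

Maximum total: $689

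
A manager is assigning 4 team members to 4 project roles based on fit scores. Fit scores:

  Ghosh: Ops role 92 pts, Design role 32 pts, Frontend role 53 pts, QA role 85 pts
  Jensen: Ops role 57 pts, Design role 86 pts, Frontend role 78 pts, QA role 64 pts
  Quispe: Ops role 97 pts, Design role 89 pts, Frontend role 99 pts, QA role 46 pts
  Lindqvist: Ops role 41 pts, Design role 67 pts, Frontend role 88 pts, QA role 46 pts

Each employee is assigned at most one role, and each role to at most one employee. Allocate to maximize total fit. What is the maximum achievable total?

Maximum total: 356 pts

Treat this as an assignment problem: match each employee to one role.
Optimal: Ghosh→QA role (85 pts), Jensen→Design role (86 pts), Quispe→Ops role (97 pts), Lindqvist→Frontend role (88 pts) — total 85+86+97+88 = 356 pts.
Row-greedy (each employee in turn takes its best remaining role) gives 323 pts, worse by 33.
Next-best assignment: Ghosh→Ops role, Jensen→QA role, Quispe→Design role, Lindqvist→Frontend role = 333 pts.
Checked against all permutations: 356 pts is optimal.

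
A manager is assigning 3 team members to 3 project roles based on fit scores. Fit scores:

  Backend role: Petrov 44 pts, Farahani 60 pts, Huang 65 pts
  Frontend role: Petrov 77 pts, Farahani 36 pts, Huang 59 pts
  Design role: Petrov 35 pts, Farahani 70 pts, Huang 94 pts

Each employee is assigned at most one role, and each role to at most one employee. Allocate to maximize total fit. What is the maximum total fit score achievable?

Optimal: Petrov→Frontend role (77 pts), Farahani→Backend role (60 pts), Huang→Design role (94 pts) — total 77+60+94 = 231 pts.
Row-greedy (each employee in turn takes its best remaining role) gives 212 pts, worse by 19.
No other one-to-one assignment exceeds 231 pts.

Maximum total: 231 pts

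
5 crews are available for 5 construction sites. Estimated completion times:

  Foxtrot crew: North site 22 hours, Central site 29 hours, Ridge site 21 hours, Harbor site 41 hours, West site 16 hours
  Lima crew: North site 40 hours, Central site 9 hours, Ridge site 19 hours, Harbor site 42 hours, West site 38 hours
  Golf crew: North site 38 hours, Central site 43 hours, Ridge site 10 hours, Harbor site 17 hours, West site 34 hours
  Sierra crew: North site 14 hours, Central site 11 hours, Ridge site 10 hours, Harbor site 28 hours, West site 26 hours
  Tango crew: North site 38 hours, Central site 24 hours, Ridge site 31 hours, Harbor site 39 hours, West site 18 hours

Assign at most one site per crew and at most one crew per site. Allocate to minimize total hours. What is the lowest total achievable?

Optimal: Foxtrot crew→North site (22 hours), Lima crew→Central site (9 hours), Golf crew→Harbor site (17 hours), Sierra crew→Ridge site (10 hours), Tango crew→West site (18 hours) — total 22+9+17+10+18 = 76 hours.
Row-greedy (each crew in turn takes its cheapest remaining site) gives 88 hours, worse by 12.

Minimum total: 76 hours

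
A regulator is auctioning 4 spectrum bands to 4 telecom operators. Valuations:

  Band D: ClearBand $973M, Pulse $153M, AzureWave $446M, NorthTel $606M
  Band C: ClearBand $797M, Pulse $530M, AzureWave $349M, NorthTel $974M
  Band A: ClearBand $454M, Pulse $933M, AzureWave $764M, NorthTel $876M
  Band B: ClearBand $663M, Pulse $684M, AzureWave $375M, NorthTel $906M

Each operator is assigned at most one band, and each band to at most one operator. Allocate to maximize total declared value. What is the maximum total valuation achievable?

Maximum total: $3395M

This is a one-to-one assignment (maximum-weight bipartite matching).
Optimal: ClearBand→Band D ($973M), Pulse→Band B ($684M), AzureWave→Band A ($764M), NorthTel→Band C ($974M) — total 973+684+764+974 = $3395M.
Column-greedy (each band in turn goes to its best remaining operator) gives $3255M, worse by 140.
Swapping NorthTel↔ClearBand (NorthTel→Band D $606M, ClearBand→Band C $797M) loses 544.
No other one-to-one assignment exceeds $3395M.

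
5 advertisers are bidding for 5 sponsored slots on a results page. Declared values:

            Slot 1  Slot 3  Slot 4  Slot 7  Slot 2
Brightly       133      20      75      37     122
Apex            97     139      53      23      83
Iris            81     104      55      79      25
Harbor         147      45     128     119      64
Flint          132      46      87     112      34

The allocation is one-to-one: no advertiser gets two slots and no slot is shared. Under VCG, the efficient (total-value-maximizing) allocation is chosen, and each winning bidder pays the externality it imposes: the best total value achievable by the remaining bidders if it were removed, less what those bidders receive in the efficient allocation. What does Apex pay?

Apex pays $25.

Efficient allocation: Brightly→Slot 2 ($122), Apex→Slot 3 ($139), Iris→Slot 7 ($79), Harbor→Slot 4 ($128), Flint→Slot 1 ($132); total welfare W = $600.
Apex receives Slot 3 at value $139, so the others get W − 139 = $461.
Without Apex: best allocation of the remaining 4 bidders over all 5 slots is Brightly→Slot 2 ($122), Iris→Slot 3 ($104), Harbor→Slot 4 ($128), Flint→Slot 1 ($132), total $486.
VCG payment = (others' best without Apex) − (others' welfare with Apex) = 486 − 461 = $25.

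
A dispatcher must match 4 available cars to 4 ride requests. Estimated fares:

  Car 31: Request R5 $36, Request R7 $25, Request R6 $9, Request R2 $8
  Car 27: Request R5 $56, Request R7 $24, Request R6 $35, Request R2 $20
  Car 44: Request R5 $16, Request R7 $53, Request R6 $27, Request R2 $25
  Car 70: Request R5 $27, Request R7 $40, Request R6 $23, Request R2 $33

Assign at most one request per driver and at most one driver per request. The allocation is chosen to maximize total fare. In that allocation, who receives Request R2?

Optimal: Car 31→Request R5 ($36), Car 27→Request R6 ($35), Car 44→Request R7 ($53), Car 70→Request R2 ($33) — total 36+35+53+33 = $157.
Column-greedy (each request in turn goes to its best remaining driver) gives $140, worse by 17.
Car 70's own top request is Request R7 ($40), but forcing Car 70→Request R7 and reassigning the rest optimally gives only $136 — worse by 21.

Car 70 receives Request R2.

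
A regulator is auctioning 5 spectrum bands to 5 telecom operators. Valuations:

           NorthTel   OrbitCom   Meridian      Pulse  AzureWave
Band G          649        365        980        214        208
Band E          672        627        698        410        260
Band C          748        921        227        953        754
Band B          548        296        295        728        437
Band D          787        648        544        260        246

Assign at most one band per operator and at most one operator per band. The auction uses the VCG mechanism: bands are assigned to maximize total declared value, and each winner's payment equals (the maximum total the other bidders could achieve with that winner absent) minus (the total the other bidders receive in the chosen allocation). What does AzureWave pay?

Efficient allocation: NorthTel→Band D ($787M), OrbitCom→Band E ($627M), Meridian→Band G ($980M), Pulse→Band B ($728M), AzureWave→Band C ($754M); total welfare W = $3876M.
AzureWave receives Band C at value $754M, so the others get W − 754 = $3122M.
Without AzureWave: best allocation of the remaining 4 bidders over all 5 bands is NorthTel→Band D ($787M), OrbitCom→Band C ($921M), Meridian→Band G ($980M), Pulse→Band B ($728M), total $3416M.
VCG payment = (others' best without AzureWave) − (others' welfare with AzureWave) = 3416 − 3122 = $294M.

AzureWave pays $294M.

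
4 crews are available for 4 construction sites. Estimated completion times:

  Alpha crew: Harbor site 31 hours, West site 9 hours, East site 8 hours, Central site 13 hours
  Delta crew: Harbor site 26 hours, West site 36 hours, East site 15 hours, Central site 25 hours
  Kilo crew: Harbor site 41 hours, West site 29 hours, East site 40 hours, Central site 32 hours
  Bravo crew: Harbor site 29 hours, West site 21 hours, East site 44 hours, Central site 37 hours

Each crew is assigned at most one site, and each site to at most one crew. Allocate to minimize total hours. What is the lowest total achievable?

This is a one-to-one assignment (minimum-cost bipartite matching).
Optimal: Alpha crew→West site (9 hours), Delta crew→East site (15 hours), Kilo crew→Central site (32 hours), Bravo crew→Harbor site (29 hours) — total 9+15+32+29 = 85 hours.
Next-best assignment: Alpha crew→Central site, Delta crew→East site, Kilo crew→West site, Bravo crew→Harbor site = 86 hours.
No other one-to-one assignment undercuts 85 hours.

Minimum total: 85 hours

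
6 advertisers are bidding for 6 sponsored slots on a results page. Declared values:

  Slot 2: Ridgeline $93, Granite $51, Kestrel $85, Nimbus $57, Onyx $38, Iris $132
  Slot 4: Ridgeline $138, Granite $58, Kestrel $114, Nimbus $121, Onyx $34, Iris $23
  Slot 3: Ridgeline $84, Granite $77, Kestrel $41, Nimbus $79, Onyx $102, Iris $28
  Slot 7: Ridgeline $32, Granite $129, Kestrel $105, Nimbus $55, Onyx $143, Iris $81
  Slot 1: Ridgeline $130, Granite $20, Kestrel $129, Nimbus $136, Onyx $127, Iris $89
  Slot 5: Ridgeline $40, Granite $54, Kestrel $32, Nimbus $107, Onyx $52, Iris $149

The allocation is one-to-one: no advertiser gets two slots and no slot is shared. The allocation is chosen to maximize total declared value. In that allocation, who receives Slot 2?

Kestrel receives Slot 2.

Optimal: Ridgeline→Slot 4 ($138), Granite→Slot 7 ($129), Kestrel→Slot 2 ($85), Nimbus→Slot 1 ($136), Onyx→Slot 3 ($102), Iris→Slot 5 ($149) — total 138+129+85+136+102+149 = $739.
Row-greedy (each advertiser in turn takes its best remaining slot) gives $737, worse by 2.
Next-best assignment: Ridgeline→Slot 4, Granite→Slot 7, Kestrel→Slot 1, Nimbus→Slot 5, Onyx→Slot 3, Iris→Slot 2 = $737.
Swapping Kestrel↔Granite (Kestrel→Slot 7 $105, Granite→Slot 2 $51) loses 58.
Checked against all permutations: $739 is optimal.
Kestrel's own top slot is Slot 1 ($129), but forcing Kestrel→Slot 1 and reassigning the rest optimally gives only $737 — worse by 2.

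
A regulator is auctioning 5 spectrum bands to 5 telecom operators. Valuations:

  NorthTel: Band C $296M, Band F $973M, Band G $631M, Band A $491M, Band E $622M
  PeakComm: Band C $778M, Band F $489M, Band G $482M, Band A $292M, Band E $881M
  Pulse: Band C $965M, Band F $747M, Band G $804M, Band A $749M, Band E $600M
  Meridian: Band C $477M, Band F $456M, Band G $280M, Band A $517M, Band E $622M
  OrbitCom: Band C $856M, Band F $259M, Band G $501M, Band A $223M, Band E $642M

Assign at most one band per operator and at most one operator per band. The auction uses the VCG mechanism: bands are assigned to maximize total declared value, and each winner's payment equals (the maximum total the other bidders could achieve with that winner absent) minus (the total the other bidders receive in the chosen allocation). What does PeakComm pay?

Efficient allocation: NorthTel→Band F ($973M), PeakComm→Band E ($881M), Pulse→Band G ($804M), Meridian→Band A ($517M), OrbitCom→Band C ($856M); total welfare W = $4031M.
PeakComm receives Band E at value $881M, so the others get W − 881 = $3150M.
Without PeakComm: best allocation of the remaining 4 bidders over all 5 bands is NorthTel→Band F ($973M), Pulse→Band G ($804M), Meridian→Band E ($622M), OrbitCom→Band C ($856M), total $3255M.
VCG payment = (others' best without PeakComm) − (others' welfare with PeakComm) = 3255 − 3150 = $105M.

PeakComm pays $105M.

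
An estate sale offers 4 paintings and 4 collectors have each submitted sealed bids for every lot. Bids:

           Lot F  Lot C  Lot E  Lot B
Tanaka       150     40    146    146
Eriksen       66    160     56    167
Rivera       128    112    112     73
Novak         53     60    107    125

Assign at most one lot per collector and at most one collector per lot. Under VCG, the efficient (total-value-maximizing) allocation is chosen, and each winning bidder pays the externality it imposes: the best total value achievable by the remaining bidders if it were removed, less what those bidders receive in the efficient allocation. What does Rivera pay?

Rivera pays $4.

Efficient allocation: Tanaka→Lot E ($146), Eriksen→Lot C ($160), Rivera→Lot F ($128), Novak→Lot B ($125); total welfare W = $559.
Rivera receives Lot F at value $128, so the others get W − 128 = $431.
Without Rivera: best allocation of the remaining 3 bidders over all 4 lots is Tanaka→Lot F ($150), Eriksen→Lot C ($160), Novak→Lot B ($125), total $435.
VCG payment = (others' best without Rivera) − (others' welfare with Rivera) = 435 − 431 = $4.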